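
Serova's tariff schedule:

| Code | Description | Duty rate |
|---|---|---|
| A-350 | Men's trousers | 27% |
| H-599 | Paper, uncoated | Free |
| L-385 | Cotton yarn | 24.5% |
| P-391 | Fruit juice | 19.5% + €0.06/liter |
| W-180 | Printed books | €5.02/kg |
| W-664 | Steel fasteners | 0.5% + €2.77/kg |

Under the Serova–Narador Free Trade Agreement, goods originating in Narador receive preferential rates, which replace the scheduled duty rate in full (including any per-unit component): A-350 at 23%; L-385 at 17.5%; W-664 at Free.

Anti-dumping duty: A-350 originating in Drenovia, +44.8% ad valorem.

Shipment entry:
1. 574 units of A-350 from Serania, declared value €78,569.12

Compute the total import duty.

€21,213.66

Line 1 (A-350, Serania, 574 units, €78,569.12):
Base rate for A-350 is 27%.
A-350 has an FTA preferential rate, but origin Serania is not Narador; base rate stands.
The additional-duty order on A-350 targets Drenovia, not Serania; it does not apply.
Duty = €78,569.12 × 27% = €21,213.66.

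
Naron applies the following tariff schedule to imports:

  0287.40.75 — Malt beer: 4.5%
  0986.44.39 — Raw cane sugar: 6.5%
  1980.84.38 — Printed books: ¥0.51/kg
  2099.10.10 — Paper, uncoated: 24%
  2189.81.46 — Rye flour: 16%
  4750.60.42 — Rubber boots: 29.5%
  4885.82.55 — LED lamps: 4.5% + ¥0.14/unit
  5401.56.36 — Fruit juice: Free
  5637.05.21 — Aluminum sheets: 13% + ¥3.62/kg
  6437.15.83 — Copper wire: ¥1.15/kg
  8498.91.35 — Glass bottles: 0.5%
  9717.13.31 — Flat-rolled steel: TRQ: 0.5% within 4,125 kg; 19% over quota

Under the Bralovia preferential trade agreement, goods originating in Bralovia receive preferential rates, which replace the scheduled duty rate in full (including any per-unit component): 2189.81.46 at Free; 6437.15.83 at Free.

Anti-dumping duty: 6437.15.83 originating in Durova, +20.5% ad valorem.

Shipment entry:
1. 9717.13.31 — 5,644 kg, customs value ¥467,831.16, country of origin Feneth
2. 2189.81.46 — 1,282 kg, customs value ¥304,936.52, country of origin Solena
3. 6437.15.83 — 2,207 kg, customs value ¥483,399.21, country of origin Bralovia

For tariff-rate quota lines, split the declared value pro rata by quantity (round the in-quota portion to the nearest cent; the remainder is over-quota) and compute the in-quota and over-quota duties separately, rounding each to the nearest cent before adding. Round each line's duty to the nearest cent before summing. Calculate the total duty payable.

¥74,422.33

Line 1 (9717.13.31, Feneth, 5,644 kg, ¥467,831.16):
Code 9717.13.31 is under a tariff-rate quota (threshold 4,125 kg). In-quota: 4,125 kg at 0.5%; over-quota: 1,519 kg at 19%.
Pro-rata value split: in-quota = ¥467,831.16 × 4,125/5,644 = ¥341,921.25; over-quota = ¥467,831.16 − ¥341,921.25 = ¥125,909.91.
In-quota duty = ¥341,921.25 × 0.5% = ¥1,709.61. Over-quota duty = ¥125,909.91 × 19% = ¥23,922.88.
Line duty = ¥1,709.61 + ¥23,922.88 = ¥25,632.49.
Line 2 (2189.81.46, Solena, 1,282 kg, ¥304,936.52):
Base rate for 2189.81.46 is 16%.
2189.81.46 has an FTA preferential rate, but origin Solena is not Bralovia; base rate stands.
Duty = ¥304,936.52 × 16% = ¥48,789.84.
Line 3 (6437.15.83, Bralovia, 2,207 kg, ¥483,399.21):
Base rate for 6437.15.83 is ¥1.15/kg.
Origin Bralovia qualifies under the Naron–Bralovia agreement and 6437.15.83 is covered: preferential rate Free applies instead.
The additional-duty order on 6437.15.83 targets Durova, not Bralovia; it does not apply.
Duty = ¥483,399.21 × 0% = ¥0.00.
Total = ¥25,632.49 + ¥48,789.84 + ¥0.00 = ¥74,422.33.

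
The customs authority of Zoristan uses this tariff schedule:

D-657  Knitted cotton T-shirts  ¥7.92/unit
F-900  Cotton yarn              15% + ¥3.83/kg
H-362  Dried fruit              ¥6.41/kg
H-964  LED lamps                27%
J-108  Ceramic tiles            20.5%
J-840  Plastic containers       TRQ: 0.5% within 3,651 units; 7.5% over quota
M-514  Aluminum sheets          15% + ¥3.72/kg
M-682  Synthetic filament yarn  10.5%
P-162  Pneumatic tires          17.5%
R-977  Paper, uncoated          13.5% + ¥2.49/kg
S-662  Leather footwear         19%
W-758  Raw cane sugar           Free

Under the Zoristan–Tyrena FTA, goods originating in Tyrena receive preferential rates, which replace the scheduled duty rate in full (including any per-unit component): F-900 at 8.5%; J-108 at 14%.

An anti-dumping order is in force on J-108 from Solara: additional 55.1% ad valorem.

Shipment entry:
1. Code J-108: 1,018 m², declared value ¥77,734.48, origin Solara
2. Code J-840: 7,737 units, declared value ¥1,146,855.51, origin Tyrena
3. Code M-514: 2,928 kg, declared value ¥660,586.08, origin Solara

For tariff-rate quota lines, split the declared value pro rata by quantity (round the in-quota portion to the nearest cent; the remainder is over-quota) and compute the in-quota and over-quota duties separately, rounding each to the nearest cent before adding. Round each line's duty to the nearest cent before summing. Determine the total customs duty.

¥216,878.36

Line 1 (J-108, Solara, 1,018 m², ¥77,734.48):
Base rate for J-108 is 20.5%.
J-108 has an FTA preferential rate, but origin Solara is not Tyrena; base rate stands.
Additional duty on J-108 from Solara: +55.1%. Applied ad valorem rate: 20.5% + 55.1% = 75.6%.
Duty = ¥77,734.48 × 75.6% = ¥58,767.27.
Line 2 (J-840, Tyrena, 7,737 units, ¥1,146,855.51):
Code J-840 is under a tariff-rate quota (threshold 3,651 units). In-quota: 3,651 units at 0.5%; over-quota: 4,086 units at 7.5%.
Pro-rata value split: in-quota = ¥1,146,855.51 × 3,651/7,737 = ¥541,187.73; over-quota = ¥1,146,855.51 − ¥541,187.73 = ¥605,667.78.
In-quota duty = ¥541,187.73 × 0.5% = ¥2,705.94. Over-quota duty = ¥605,667.78 × 7.5% = ¥45,425.08.
Line duty = ¥2,705.94 + ¥45,425.08 = ¥48,131.02.
Line 3 (M-514, Solara, 2,928 kg, ¥660,586.08):
Base rate for M-514 is 15% + ¥3.72/kg.
Duty = ¥660,586.08 × 15% + 2,928 × ¥3.72 = ¥109,980.07.
Total = ¥58,767.27 + ¥48,131.02 + ¥109,980.07 = ¥216,878.36.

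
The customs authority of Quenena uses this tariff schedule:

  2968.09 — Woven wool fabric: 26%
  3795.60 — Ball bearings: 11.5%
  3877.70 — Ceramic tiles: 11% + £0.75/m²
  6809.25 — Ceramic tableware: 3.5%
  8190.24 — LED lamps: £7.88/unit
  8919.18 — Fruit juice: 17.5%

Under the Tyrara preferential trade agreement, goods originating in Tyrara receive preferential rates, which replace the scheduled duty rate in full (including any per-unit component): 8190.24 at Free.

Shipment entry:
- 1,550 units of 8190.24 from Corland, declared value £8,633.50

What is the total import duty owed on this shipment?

Line 1 (8190.24, Corland, 1,550 units, £8,633.50):
Base rate for 8190.24 is £7.88/unit.
8190.24 has an FTA preferential rate, but origin Corland is not Tyrara; base rate stands.
Duty = 1,550 × £7.88 = £12,214.00.

£12,214.00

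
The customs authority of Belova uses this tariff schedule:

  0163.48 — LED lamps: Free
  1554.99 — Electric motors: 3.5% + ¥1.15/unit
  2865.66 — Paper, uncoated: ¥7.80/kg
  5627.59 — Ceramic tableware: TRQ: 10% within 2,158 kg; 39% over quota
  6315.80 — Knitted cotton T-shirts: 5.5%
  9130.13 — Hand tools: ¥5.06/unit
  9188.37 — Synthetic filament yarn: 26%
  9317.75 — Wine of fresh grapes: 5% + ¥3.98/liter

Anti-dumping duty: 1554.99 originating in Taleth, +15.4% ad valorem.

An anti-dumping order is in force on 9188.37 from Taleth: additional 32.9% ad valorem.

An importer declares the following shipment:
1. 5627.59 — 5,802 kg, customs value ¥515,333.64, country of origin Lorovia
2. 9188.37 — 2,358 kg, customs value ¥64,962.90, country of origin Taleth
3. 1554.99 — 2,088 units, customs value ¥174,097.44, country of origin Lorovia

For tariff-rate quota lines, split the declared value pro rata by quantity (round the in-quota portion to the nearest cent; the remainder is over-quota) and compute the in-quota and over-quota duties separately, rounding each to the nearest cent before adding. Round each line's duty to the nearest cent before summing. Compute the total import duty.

¥192,152.55

Line 1 (5627.59, Lorovia, 5,802 kg, ¥515,333.64):
Code 5627.59 is under a tariff-rate quota (threshold 2,158 kg). In-quota: 2,158 kg at 10%; over-quota: 3,644 kg at 39%.
Pro-rata value split: in-quota = ¥515,333.64 × 2,158/5,802 = ¥191,673.56; over-quota = ¥515,333.64 − ¥191,673.56 = ¥323,660.08.
In-quota duty = ¥191,673.56 × 10% = ¥19,167.36. Over-quota duty = ¥323,660.08 × 39% = ¥126,227.43.
Line duty = ¥19,167.36 + ¥126,227.43 = ¥145,394.79.
Line 2 (9188.37, Taleth, 2,358 kg, ¥64,962.90):
Base rate for 9188.37 is 26%.
Additional duty on 9188.37 from Taleth: +32.9%. Applied ad valorem rate: 26% + 32.9% = 58.9%.
Duty = ¥64,962.90 × 58.9% = ¥38,263.15.
Line 3 (1554.99, Lorovia, 2,088 units, ¥174,097.44):
Base rate for 1554.99 is 3.5% + ¥1.15/unit.
The additional-duty order on 1554.99 targets Taleth, not Lorovia; it does not apply.
Duty = ¥174,097.44 × 3.5% + 2,088 × ¥1.15 = ¥8,494.61.
Total = ¥145,394.79 + ¥38,263.15 + ¥8,494.61 = ¥192,152.55.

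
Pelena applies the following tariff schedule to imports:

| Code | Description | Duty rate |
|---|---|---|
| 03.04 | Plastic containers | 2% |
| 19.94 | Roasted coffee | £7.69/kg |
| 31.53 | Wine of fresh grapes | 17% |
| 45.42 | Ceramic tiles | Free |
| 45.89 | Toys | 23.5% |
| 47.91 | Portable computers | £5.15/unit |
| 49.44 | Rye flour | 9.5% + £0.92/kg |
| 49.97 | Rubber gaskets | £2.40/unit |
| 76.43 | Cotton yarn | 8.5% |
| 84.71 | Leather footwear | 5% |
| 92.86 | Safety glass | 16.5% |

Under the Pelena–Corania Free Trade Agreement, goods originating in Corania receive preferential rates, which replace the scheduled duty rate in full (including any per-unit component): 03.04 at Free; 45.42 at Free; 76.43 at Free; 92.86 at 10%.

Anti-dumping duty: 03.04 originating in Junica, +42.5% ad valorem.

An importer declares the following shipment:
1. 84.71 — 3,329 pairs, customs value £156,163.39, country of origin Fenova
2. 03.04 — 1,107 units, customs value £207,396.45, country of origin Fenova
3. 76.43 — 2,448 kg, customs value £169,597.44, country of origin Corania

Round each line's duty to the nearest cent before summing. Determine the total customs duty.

Line 1 (84.71, Fenova, 3,329 pairs, £156,163.39):
Base rate for 84.71 is 5%.
Duty = £156,163.39 × 5% = £7,808.17.
Line 2 (03.04, Fenova, 1,107 units, £207,396.45):
Base rate for 03.04 is 2%.
03.04 has an FTA preferential rate, but origin Fenova is not Corania; base rate stands.
The additional-duty order on 03.04 targets Junica, not Fenova; it does not apply.
Duty = £207,396.45 × 2% = £4,147.93.
Line 3 (76.43, Corania, 2,448 kg, £169,597.44):
Base rate for 76.43 is 8.5%.
Origin Corania qualifies under the Pelena–Corania agreement and 76.43 is covered: preferential rate Free applies instead.
Duty = £169,597.44 × 0% = £0.00.
Total = £7,808.17 + £4,147.93 + £0.00 = £11,956.10.

£11,956.10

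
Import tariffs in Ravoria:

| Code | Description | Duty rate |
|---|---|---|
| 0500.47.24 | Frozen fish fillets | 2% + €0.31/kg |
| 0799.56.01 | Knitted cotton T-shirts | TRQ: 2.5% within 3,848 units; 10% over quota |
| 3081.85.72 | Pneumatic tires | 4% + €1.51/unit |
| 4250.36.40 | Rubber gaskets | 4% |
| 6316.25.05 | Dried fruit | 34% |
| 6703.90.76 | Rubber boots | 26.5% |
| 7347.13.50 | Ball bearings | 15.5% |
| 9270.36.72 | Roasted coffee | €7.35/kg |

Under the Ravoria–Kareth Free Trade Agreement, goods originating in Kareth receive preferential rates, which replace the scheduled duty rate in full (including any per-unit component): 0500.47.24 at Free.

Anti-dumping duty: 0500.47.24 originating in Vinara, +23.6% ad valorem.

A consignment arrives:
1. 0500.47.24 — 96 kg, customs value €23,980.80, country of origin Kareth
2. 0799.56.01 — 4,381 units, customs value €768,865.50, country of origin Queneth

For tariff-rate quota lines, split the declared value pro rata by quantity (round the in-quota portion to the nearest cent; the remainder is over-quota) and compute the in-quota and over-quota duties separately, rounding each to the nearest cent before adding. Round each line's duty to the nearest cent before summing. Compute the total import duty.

€26,237.25

Line 1 (0500.47.24, Kareth, 96 kg, €23,980.80):
Base rate for 0500.47.24 is 2% + €0.31/kg.
Origin Kareth qualifies under the Ravoria–Kareth agreement and 0500.47.24 is covered: preferential rate Free applies instead.
The additional-duty order on 0500.47.24 targets Vinara, not Kareth; it does not apply.
Duty = €23,980.80 × 0% = €0.00.
Line 2 (0799.56.01, Queneth, 4,381 units, €768,865.50):
Code 0799.56.01 is under a tariff-rate quota (threshold 3,848 units). In-quota: 3,848 units at 2.5%; over-quota: 533 units at 10%.
Pro-rata value split: in-quota = €768,865.50 × 3,848/4,381 = €675,324.00; over-quota = €768,865.50 − €675,324.00 = €93,541.50.
In-quota duty = €675,324.00 × 2.5% = €16,883.10. Over-quota duty = €93,541.50 × 10% = €9,354.15.
Line duty = €16,883.10 + €9,354.15 = €26,237.25.
Total = €0.00 + €26,237.25 = €26,237.25.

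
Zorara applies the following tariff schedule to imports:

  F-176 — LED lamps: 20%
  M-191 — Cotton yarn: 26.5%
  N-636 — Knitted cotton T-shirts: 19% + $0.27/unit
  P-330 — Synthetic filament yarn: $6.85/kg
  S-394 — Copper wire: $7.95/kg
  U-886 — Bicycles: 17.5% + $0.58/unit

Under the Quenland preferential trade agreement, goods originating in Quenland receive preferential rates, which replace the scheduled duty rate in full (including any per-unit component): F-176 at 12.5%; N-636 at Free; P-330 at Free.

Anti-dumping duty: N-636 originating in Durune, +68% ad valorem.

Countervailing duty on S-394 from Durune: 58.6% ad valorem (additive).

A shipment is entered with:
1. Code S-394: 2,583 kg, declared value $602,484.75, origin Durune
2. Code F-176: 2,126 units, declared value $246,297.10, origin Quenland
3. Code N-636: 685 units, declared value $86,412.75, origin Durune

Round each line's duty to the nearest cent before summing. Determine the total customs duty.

$479,742.09

Line 1 (S-394, Durune, 2,583 kg, $602,484.75):
Base rate for S-394 is $7.95/kg.
Additional duty on S-394 from Durune: +58.6% ad valorem. Applied ad valorem rate = 58.6%.
Duty = $602,484.75 × 58.6% + 2,583 × $7.95 = $373,590.91.
Line 2 (F-176, Quenland, 2,126 units, $246,297.10):
Base rate for F-176 is 20%.
Origin Quenland qualifies under the Zorara–Quenland agreement and F-176 is covered: preferential rate 12.5% applies instead.
Duty = $246,297.10 × 12.5% = $30,787.14.
Line 3 (N-636, Durune, 685 units, $86,412.75):
Base rate for N-636 is 19% + $0.27/unit.
N-636 has an FTA preferential rate, but origin Durune is not Quenland; base rate stands.
Additional duty on N-636 from Durune: +68%. Applied ad valorem rate: 19% + 68% = 87%.
Duty = $86,412.75 × 87% + 685 × $0.27 = $75,364.04.
Total = $373,590.91 + $30,787.14 + $75,364.04 = $479,742.09.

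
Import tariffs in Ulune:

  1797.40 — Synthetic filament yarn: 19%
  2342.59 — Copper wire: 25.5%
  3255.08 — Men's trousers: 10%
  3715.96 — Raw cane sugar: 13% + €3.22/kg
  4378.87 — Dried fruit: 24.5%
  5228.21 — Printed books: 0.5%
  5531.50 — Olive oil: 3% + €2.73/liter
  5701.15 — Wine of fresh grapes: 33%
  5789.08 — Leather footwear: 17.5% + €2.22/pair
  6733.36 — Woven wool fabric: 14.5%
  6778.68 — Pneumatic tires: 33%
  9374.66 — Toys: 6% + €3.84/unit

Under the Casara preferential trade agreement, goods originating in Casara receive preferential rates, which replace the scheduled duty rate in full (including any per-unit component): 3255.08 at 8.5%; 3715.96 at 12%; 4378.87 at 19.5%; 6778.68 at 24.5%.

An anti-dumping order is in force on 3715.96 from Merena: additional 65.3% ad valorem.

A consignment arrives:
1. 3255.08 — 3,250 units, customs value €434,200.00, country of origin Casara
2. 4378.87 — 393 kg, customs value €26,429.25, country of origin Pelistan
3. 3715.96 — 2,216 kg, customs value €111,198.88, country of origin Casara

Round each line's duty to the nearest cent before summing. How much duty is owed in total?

€56,726.04

Line 1 (3255.08, Casara, 3,250 units, €434,200.00):
Base rate for 3255.08 is 10%.
Origin Casara qualifies under the Ulune–Casara agreement and 3255.08 is covered: preferential rate 8.5% applies instead.
Duty = €434,200.00 × 8.5% = €36,907.00.
Line 2 (4378.87, Pelistan, 393 kg, €26,429.25):
Base rate for 4378.87 is 24.5%.
4378.87 has an FTA preferential rate, but origin Pelistan is not Casara; base rate stands.
Duty = €26,429.25 × 24.5% = €6,475.17.
Line 3 (3715.96, Casara, 2,216 kg, €111,198.88):
Base rate for 3715.96 is 13% + €3.22/kg.
Origin Casara qualifies under the Ulune–Casara agreement and 3715.96 is covered: preferential rate 12% applies instead.
The additional-duty order on 3715.96 targets Merena, not Casara; it does not apply.
Duty = €111,198.88 × 12% = €13,343.87.
Total = €36,907.00 + €6,475.17 + €13,343.87 = €56,726.04.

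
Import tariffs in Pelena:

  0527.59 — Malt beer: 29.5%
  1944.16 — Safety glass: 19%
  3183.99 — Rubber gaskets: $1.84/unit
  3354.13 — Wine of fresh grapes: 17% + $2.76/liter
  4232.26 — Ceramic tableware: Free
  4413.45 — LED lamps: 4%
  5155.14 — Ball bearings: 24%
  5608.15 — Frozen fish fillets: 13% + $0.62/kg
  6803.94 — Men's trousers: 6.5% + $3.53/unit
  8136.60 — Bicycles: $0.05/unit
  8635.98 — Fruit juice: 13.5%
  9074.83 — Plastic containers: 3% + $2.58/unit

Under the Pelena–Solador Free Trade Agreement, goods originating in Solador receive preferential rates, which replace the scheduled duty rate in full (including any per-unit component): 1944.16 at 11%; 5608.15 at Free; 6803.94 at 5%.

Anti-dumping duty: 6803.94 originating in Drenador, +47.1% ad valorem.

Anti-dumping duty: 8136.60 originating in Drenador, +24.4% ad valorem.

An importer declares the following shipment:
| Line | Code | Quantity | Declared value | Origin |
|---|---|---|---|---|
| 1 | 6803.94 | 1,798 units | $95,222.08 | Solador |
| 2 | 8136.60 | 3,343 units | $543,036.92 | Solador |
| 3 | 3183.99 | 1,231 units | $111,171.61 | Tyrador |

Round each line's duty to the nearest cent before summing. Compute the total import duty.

Line 1 (6803.94, Solador, 1,798 units, $95,222.08):
Base rate for 6803.94 is 6.5% + $3.53/unit.
Origin Solador qualifies under the Pelena–Solador agreement and 6803.94 is covered: preferential rate 5% applies instead.
The additional-duty order on 6803.94 targets Drenador, not Solador; it does not apply.
Duty = $95,222.08 × 5% = $4,761.10.
Line 2 (8136.60, Solador, 3,343 units, $543,036.92):
Base rate for 8136.60 is $0.05/unit.
Origin Solador is the FTA partner but 8136.60 is not on the preference list; base rate stands.
The additional-duty order on 8136.60 targets Drenador, not Solador; it does not apply.
Duty = 3,343 × $0.05 = $167.15.
Line 3 (3183.99, Tyrador, 1,231 units, $111,171.61):
Base rate for 3183.99 is $1.84/unit.
Duty = 1,231 × $1.84 = $2,265.04.
Total = $4,761.10 + $167.15 + $2,265.04 = $7,193.29.

$7,193.29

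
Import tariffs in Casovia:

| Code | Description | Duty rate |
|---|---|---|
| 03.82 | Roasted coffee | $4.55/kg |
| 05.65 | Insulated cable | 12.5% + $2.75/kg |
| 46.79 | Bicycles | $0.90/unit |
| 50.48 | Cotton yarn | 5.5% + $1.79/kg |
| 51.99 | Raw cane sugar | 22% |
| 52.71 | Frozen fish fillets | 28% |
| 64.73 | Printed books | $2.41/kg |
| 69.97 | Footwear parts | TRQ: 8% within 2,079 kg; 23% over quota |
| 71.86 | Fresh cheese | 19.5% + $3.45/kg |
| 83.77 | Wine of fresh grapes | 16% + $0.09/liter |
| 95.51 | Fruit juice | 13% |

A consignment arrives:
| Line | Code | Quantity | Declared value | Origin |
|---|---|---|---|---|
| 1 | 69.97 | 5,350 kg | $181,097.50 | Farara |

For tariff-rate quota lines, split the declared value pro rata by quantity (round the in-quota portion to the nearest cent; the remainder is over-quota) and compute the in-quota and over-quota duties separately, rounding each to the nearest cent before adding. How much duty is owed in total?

$31,096.30

Line 1 (69.97, Farara, 5,350 kg, $181,097.50):
Code 69.97 is under a tariff-rate quota (threshold 2,079 kg). In-quota: 2,079 kg at 8%; over-quota: 3,271 kg at 23%.
Pro-rata value split: in-quota = $181,097.50 × 2,079/5,350 = $70,374.15; over-quota = $181,097.50 − $70,374.15 = $110,723.35.
In-quota duty = $70,374.15 × 8% = $5,629.93. Over-quota duty = $110,723.35 × 23% = $25,466.37.
Line duty = $5,629.93 + $25,466.37 = $31,096.30.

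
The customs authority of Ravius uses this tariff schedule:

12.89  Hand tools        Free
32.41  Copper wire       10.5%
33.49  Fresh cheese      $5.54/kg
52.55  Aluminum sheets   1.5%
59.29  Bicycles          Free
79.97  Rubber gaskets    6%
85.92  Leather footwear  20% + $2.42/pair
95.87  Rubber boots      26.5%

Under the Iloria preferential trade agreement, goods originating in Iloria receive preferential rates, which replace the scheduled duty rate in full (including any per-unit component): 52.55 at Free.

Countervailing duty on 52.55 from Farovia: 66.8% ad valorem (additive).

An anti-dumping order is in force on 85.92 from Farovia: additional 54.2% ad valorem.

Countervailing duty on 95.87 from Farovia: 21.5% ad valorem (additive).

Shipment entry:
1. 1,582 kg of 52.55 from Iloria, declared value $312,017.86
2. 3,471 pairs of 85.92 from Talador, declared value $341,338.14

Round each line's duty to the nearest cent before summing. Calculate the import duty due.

$76,667.45

Line 1 (52.55, Iloria, 1,582 kg, $312,017.86):
Base rate for 52.55 is 1.5%.
Origin Iloria qualifies under the Ravius–Iloria agreement and 52.55 is covered: preferential rate Free applies instead.
The additional-duty order on 52.55 targets Farovia, not Iloria; it does not apply.
Duty = $312,017.86 × 0% = $0.00.
Line 2 (85.92, Talador, 3,471 pairs, $341,338.14):
Base rate for 85.92 is 20% + $2.42/pair.
The additional-duty order on 85.92 targets Farovia, not Talador; it does not apply.
Duty = $341,338.14 × 20% + 3,471 × $2.42 = $76,667.45.
Total = $0.00 + $76,667.45 = $76,667.45.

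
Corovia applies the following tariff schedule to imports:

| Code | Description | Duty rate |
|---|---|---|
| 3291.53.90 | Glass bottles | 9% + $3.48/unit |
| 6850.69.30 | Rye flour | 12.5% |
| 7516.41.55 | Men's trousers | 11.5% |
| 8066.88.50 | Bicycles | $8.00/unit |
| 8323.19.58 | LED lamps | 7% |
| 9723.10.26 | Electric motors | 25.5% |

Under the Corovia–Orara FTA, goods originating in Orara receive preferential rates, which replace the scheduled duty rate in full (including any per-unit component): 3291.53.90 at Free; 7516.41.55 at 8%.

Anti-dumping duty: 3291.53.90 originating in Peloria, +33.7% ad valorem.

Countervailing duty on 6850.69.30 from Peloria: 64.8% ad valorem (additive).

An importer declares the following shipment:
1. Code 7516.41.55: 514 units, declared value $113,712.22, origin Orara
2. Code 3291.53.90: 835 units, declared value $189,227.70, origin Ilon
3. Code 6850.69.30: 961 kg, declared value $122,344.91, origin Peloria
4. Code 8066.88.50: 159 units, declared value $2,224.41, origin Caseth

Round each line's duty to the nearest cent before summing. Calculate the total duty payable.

$124,877.89

Line 1 (7516.41.55, Orara, 514 units, $113,712.22):
Base rate for 7516.41.55 is 11.5%.
Origin Orara qualifies under the Corovia–Orara agreement and 7516.41.55 is covered: preferential rate 8% applies instead.
Duty = $113,712.22 × 8% = $9,096.98.
Line 2 (3291.53.90, Ilon, 835 units, $189,227.70):
Base rate for 3291.53.90 is 9% + $3.48/unit.
3291.53.90 has an FTA preferential rate, but origin Ilon is not Orara; base rate stands.
The additional-duty order on 3291.53.90 targets Peloria, not Ilon; it does not apply.
Duty = $189,227.70 × 9% + 835 × $3.48 = $19,936.29.
Line 3 (6850.69.30, Peloria, 961 kg, $122,344.91):
Base rate for 6850.69.30 is 12.5%.
Additional duty on 6850.69.30 from Peloria: +64.8%. Applied ad valorem rate: 12.5% + 64.8% = 77.3%.
Duty = $122,344.91 × 77.3% = $94,572.62.
Line 4 (8066.88.50, Caseth, 159 units, $2,224.41):
Base rate for 8066.88.50 is $8.00/unit.
Duty = 159 × $8.00 = $1,272.00.
Total = $9,096.98 + $19,936.29 + $94,572.62 + $1,272.00 = $124,877.89.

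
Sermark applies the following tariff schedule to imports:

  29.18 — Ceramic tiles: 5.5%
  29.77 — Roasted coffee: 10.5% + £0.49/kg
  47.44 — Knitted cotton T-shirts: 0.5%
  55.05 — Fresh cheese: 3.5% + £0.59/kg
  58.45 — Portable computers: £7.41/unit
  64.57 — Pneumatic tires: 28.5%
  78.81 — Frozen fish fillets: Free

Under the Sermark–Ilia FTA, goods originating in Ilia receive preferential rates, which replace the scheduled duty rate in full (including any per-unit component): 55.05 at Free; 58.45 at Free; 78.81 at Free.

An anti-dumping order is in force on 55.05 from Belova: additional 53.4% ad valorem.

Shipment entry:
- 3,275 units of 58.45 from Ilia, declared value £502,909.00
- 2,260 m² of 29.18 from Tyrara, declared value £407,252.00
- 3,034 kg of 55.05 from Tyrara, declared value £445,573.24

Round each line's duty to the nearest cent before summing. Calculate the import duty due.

£39,783.98

Line 1 (58.45, Ilia, 3,275 units, £502,909.00):
Base rate for 58.45 is £7.41/unit.
Origin Ilia qualifies under the Sermark–Ilia agreement and 58.45 is covered: preferential rate Free applies instead.
Duty = £502,909.00 × 0% = £0.00.
Line 2 (29.18, Tyrara, 2,260 m², £407,252.00):
Base rate for 29.18 is 5.5%.
Duty = £407,252.00 × 5.5% = £22,398.86.
Line 3 (55.05, Tyrara, 3,034 kg, £445,573.24):
Base rate for 55.05 is 3.5% + £0.59/kg.
55.05 has an FTA preferential rate, but origin Tyrara is not Ilia; base rate stands.
The additional-duty order on 55.05 targets Belova, not Tyrara; it does not apply.
Duty = £445,573.24 × 3.5% + 3,034 × £0.59 = £17,385.12.
Total = £0.00 + £22,398.86 + £17,385.12 = £39,783.98.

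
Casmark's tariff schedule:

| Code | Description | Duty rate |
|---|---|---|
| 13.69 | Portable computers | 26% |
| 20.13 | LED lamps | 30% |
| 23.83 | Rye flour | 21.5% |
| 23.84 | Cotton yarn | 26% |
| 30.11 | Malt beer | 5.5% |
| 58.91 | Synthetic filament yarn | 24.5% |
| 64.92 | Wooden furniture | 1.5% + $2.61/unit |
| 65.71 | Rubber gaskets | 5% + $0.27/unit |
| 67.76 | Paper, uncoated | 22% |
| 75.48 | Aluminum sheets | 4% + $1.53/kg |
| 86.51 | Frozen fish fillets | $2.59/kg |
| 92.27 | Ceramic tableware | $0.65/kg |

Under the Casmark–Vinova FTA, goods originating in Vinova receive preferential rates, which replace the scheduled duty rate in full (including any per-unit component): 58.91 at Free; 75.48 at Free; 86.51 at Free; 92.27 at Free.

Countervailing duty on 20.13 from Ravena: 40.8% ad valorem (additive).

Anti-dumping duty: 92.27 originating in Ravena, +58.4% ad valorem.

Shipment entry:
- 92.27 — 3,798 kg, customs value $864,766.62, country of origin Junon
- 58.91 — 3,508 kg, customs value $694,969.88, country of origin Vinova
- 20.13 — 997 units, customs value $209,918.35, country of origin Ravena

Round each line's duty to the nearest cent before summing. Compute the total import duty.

Line 1 (92.27, Junon, 3,798 kg, $864,766.62):
Base rate for 92.27 is $0.65/kg.
92.27 has an FTA preferential rate, but origin Junon is not Vinova; base rate stands.
The additional-duty order on 92.27 targets Ravena, not Junon; it does not apply.
Duty = 3,798 × $0.65 = $2,468.70.
Line 2 (58.91, Vinova, 3,508 kg, $694,969.88):
Base rate for 58.91 is 24.5%.
Origin Vinova qualifies under the Casmark–Vinova agreement and 58.91 is covered: preferential rate Free applies instead.
Duty = $694,969.88 × 0% = $0.00.
Line 3 (20.13, Ravena, 997 units, $209,918.35):
Base rate for 20.13 is 30%.
Additional duty on 20.13 from Ravena: +40.8%. Applied ad valorem rate: 30% + 40.8% = 70.8%.
Duty = $209,918.35 × 70.8% = $148,622.19.
Total = $2,468.70 + $0.00 + $148,622.19 = $151,090.89.

$151,090.89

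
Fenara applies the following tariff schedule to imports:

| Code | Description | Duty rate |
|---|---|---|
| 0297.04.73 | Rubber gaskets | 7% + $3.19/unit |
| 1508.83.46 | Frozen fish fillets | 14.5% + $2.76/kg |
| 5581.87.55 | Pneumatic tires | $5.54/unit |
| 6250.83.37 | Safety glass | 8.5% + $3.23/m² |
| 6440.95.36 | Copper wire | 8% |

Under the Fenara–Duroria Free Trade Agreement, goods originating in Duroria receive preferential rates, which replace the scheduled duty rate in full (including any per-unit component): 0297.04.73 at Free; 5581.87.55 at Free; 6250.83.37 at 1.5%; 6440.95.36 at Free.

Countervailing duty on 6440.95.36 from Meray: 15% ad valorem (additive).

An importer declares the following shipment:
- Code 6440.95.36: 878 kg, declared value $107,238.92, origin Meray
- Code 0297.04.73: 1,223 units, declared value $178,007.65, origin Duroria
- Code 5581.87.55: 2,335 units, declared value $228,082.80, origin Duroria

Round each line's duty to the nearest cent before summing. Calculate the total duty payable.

Line 1 (6440.95.36, Meray, 878 kg, $107,238.92):
Base rate for 6440.95.36 is 8%.
6440.95.36 has an FTA preferential rate, but origin Meray is not Duroria; base rate stands.
Additional duty on 6440.95.36 from Meray: +15%. Applied ad valorem rate: 8% + 15% = 23%.
Duty = $107,238.92 × 23% = $24,664.95.
Line 2 (0297.04.73, Duroria, 1,223 units, $178,007.65):
Base rate for 0297.04.73 is 7% + $3.19/unit.
Origin Duroria qualifies under the Fenara–Duroria agreement and 0297.04.73 is covered: preferential rate Free applies instead.
Duty = $178,007.65 × 0% = $0.00.
Line 3 (5581.87.55, Duroria, 2,335 units, $228,082.80):
Base rate for 5581.87.55 is $5.54/unit.
Origin Duroria qualifies under the Fenara–Duroria agreement and 5581.87.55 is covered: preferential rate Free applies instead.
Duty = $228,082.80 × 0% = $0.00.
Total = $24,664.95 + $0.00 + $0.00 = $24,664.95.

$24,664.95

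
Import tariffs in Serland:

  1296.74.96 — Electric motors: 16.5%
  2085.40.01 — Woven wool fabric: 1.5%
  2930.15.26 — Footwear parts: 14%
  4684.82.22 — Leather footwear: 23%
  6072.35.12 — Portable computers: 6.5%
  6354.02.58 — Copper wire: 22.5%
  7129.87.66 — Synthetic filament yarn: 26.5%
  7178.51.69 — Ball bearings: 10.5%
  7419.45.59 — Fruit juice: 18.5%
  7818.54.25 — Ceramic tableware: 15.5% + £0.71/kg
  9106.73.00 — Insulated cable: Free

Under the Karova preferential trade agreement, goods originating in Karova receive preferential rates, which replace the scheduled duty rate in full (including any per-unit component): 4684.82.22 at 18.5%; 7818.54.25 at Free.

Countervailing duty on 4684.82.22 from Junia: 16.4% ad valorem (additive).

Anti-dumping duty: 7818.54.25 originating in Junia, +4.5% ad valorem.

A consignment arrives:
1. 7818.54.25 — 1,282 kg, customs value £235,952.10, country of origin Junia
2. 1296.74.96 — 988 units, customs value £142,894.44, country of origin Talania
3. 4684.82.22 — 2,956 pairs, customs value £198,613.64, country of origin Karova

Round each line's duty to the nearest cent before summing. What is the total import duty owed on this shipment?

£108,421.74

Line 1 (7818.54.25, Junia, 1,282 kg, £235,952.10):
Base rate for 7818.54.25 is 15.5% + £0.71/kg.
7818.54.25 has an FTA preferential rate, but origin Junia is not Karova; base rate stands.
Additional duty on 7818.54.25 from Junia: +4.5%. Applied ad valorem rate: 15.5% + 4.5% = 20%.
Duty = £235,952.10 × 20% + 1,282 × £0.71 = £48,100.64.
Line 2 (1296.74.96, Talania, 988 units, £142,894.44):
Base rate for 1296.74.96 is 16.5%.
Duty = £142,894.44 × 16.5% = £23,577.58.
Line 3 (4684.82.22, Karova, 2,956 pairs, £198,613.64):
Base rate for 4684.82.22 is 23%.
Origin Karova qualifies under the Serland–Karova agreement and 4684.82.22 is covered: preferential rate 18.5% applies instead.
The additional-duty order on 4684.82.22 targets Junia, not Karova; it does not apply.
Duty = £198,613.64 × 18.5% = £36,743.52.
Total = £48,100.64 + £23,577.58 + £36,743.52 = £108,421.74.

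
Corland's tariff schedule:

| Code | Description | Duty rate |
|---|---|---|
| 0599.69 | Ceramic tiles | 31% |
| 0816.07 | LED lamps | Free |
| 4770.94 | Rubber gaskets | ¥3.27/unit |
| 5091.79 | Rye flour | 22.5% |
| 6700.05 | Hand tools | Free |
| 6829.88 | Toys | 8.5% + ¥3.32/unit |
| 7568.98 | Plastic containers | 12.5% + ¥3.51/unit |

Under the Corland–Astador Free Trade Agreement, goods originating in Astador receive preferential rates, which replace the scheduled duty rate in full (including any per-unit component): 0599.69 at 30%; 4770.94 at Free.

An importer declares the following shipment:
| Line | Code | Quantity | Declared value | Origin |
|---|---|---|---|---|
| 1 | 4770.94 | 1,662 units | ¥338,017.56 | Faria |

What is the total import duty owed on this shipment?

¥5,434.74

Line 1 (4770.94, Faria, 1,662 units, ¥338,017.56):
Base rate for 4770.94 is ¥3.27/unit.
4770.94 has an FTA preferential rate, but origin Faria is not Astador; base rate stands.
Duty = 1,662 × ¥3.27 = ¥5,434.74.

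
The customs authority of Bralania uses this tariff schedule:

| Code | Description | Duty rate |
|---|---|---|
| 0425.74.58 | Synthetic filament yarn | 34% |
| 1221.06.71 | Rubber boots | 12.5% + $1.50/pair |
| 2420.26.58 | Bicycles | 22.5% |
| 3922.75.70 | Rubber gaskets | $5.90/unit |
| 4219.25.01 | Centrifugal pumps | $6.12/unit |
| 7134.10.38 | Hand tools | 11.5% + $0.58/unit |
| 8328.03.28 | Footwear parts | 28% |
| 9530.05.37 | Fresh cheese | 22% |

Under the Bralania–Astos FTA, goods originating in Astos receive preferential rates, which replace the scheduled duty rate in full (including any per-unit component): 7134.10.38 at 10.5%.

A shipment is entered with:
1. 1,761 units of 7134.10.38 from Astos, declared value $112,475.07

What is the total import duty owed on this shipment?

$11,809.88

Line 1 (7134.10.38, Astos, 1,761 units, $112,475.07):
Base rate for 7134.10.38 is 11.5% + $0.58/unit.
Origin Astos qualifies under the Bralania–Astos agreement and 7134.10.38 is covered: preferential rate 10.5% applies instead.
Duty = $112,475.07 × 10.5% = $11,809.88.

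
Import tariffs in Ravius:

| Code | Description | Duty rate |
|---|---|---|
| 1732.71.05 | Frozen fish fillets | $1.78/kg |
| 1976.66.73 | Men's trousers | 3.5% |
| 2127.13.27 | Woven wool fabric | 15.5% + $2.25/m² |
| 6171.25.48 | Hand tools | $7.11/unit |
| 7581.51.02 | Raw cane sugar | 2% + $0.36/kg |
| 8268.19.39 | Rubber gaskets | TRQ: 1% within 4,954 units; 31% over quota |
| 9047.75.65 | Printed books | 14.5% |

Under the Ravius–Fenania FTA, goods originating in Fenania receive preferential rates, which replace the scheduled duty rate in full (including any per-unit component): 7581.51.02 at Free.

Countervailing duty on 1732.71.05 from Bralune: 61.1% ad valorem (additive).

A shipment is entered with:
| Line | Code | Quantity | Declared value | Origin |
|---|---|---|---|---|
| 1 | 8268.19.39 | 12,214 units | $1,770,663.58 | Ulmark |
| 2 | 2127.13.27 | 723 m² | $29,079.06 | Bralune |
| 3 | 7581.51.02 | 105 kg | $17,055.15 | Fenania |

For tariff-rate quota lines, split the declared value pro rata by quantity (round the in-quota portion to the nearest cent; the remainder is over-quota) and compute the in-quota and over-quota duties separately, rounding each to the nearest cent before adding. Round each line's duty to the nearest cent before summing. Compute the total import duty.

Line 1 (8268.19.39, Ulmark, 12,214 units, $1,770,663.58):
Code 8268.19.39 is under a tariff-rate quota (threshold 4,954 units). In-quota: 4,954 units at 1%; over-quota: 7,260 units at 31%.
Pro-rata value split: in-quota = $1,770,663.58 × 4,954/12,214 = $718,181.38; over-quota = $1,770,663.58 − $718,181.38 = $1,052,482.20.
In-quota duty = $718,181.38 × 1% = $7,181.81. Over-quota duty = $1,052,482.20 × 31% = $326,269.48.
Line duty = $7,181.81 + $326,269.48 = $333,451.29.
Line 2 (2127.13.27, Bralune, 723 m², $29,079.06):
Base rate for 2127.13.27 is 15.5% + $2.25/m².
Duty = $29,079.06 × 15.5% + 723 × $2.25 = $6,134.00.
Line 3 (7581.51.02, Fenania, 105 kg, $17,055.15):
Base rate for 7581.51.02 is 2% + $0.36/kg.
Origin Fenania qualifies under the Ravius–Fenania agreement and 7581.51.02 is covered: preferential rate Free applies instead.
Duty = $17,055.15 × 0% = $0.00.
Total = $333,451.29 + $6,134.00 + $0.00 = $339,585.29.

$339,585.29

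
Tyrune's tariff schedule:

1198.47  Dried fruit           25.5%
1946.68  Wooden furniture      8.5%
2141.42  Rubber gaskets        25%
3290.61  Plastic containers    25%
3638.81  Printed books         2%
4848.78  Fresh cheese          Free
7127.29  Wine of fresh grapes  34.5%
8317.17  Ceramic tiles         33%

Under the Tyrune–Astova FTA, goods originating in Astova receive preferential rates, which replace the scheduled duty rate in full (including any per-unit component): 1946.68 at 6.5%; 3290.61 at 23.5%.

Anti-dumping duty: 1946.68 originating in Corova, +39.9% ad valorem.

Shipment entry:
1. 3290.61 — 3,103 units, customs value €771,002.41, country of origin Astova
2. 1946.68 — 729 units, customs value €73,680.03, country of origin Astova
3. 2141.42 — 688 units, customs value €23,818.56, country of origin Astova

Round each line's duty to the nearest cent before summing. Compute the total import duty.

€191,929.41

Line 1 (3290.61, Astova, 3,103 units, €771,002.41):
Base rate for 3290.61 is 25%.
Origin Astova qualifies under the Tyrune–Astova agreement and 3290.61 is covered: preferential rate 23.5% applies instead.
Duty = €771,002.41 × 23.5% = €181,185.57.
Line 2 (1946.68, Astova, 729 units, €73,680.03):
Base rate for 1946.68 is 8.5%.
Origin Astova qualifies under the Tyrune–Astova agreement and 1946.68 is covered: preferential rate 6.5% applies instead.
The additional-duty order on 1946.68 targets Corova, not Astova; it does not apply.
Duty = €73,680.03 × 6.5% = €4,789.20.
Line 3 (2141.42, Astova, 688 units, €23,818.56):
Base rate for 2141.42 is 25%.
Origin Astova is the FTA partner but 2141.42 is not on the preference list; base rate stands.
Duty = €23,818.56 × 25% = €5,954.64.
Total = €181,185.57 + €4,789.20 + €5,954.64 = €191,929.41.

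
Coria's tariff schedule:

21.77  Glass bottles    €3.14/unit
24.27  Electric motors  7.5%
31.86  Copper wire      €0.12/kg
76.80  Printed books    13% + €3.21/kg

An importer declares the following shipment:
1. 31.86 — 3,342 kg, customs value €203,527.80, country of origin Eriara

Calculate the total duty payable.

€401.04

Line 1 (31.86, Eriara, 3,342 kg, €203,527.80):
Base rate for 31.86 is €0.12/kg.
Duty = 3,342 × €0.12 = €401.04.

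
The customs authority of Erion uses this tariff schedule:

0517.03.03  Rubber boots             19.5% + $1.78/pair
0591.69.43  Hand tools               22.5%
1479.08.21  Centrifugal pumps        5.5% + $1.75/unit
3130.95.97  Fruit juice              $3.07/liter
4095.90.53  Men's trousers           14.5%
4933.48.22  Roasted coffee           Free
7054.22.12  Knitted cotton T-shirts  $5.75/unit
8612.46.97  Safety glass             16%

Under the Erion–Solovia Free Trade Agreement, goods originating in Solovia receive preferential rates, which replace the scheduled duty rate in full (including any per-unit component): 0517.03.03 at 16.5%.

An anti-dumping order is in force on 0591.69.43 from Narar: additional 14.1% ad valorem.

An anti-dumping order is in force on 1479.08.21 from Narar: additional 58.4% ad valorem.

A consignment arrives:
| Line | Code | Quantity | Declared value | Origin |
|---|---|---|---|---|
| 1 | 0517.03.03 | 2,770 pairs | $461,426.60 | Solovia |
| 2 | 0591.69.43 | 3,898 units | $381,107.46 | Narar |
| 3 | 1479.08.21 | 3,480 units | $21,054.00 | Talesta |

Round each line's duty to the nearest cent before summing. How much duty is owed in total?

Line 1 (0517.03.03, Solovia, 2,770 pairs, $461,426.60):
Base rate for 0517.03.03 is 19.5% + $1.78/pair.
Origin Solovia qualifies under the Erion–Solovia agreement and 0517.03.03 is covered: preferential rate 16.5% applies instead.
Duty = $461,426.60 × 16.5% = $76,135.39.
Line 2 (0591.69.43, Narar, 3,898 units, $381,107.46):
Base rate for 0591.69.43 is 22.5%.
Additional duty on 0591.69.43 from Narar: +14.1%. Applied ad valorem rate: 22.5% + 14.1% = 36.6%.
Duty = $381,107.46 × 36.6% = $139,485.33.
Line 3 (1479.08.21, Talesta, 3,480 units, $21,054.00):
Base rate for 1479.08.21 is 5.5% + $1.75/unit.
The additional-duty order on 1479.08.21 targets Narar, not Talesta; it does not apply.
Duty = $21,054.00 × 5.5% + 3,480 × $1.75 = $7,247.97.
Total = $76,135.39 + $139,485.33 + $7,247.97 = $222,868.69.

$222,868.69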